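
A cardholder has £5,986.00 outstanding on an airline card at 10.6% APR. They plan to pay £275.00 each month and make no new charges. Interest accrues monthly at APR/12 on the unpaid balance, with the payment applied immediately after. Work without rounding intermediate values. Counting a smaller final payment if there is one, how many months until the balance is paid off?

Monthly rate r = 10.6%/12 = 0.883333% = 0.00883333.
Recurrence: B ← B·(1+r) − £275.00.
Month 1: interest £52.88; balance after payment £5,763.88.
Month 2: interest £50.91; balance after payment £5,539.79.
Closed form: n = −ln(1 − rB₀/P)/ln(1+r) = −ln(0.80772)/ln(1.00883) ≈ 24.281, so the balance reaches zero during payment 25.

25 months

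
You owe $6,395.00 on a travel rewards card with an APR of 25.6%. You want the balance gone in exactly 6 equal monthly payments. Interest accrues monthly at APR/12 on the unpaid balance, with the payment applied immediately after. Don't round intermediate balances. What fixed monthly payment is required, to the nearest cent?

Monthly rate r = 25.6%/12 = 2.13333% = 0.0213333.
Level-payment amortization: P = B₀·r / (1 − (1+r)^(−n)) = 6395.00·0.0213333 / (1 − 1.02133^(−6)).
Denominator 1 − (1+r)^(−6) = 0.118961346.
P = 136.427 / 0.118961346 ≈ 1146.82.

$1,146.82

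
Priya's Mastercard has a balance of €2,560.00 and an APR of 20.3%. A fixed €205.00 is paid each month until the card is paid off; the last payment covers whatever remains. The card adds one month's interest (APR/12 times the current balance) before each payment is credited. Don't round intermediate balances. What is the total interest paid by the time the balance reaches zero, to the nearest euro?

Monthly rate r = 20.3%/12 = 1.69167% = 0.0169167.
Payoff takes n = ⌈−ln(1 − rB₀/P)/ln(1+r)⌉ = ⌈14.146⌉ = 15 payments; the last is €30.23.
Total paid = 14·€205.00 + €30.23 = €2,900.23.
Total interest = total paid − principal = €2,900.23 − €2,560.00 = €340.23.

€340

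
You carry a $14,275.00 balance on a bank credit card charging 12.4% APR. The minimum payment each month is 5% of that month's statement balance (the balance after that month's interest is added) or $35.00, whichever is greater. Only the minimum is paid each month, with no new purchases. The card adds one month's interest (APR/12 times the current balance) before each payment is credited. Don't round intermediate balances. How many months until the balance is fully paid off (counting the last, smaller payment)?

Monthly rate r = 12.4%/12 = 1.03333% = 0.0103333.
While 5% of the post-interest balance exceeds $35.00, each month B ← (B·(1+r))·(1 − 0.05), i.e. B shrinks by the factor (1+r)·0.95 = 0.95982.
This holds for months 1–74. Entering month 75 the balance is $686.29; 5% of the post-interest balance is now below $35.00, so the flat $35.00 minimum applies from here.
From month 75 a fixed $35.00 at rate r clears $686.29 in 23 more payments. Total: 74 + 23 = 97 months.

97 months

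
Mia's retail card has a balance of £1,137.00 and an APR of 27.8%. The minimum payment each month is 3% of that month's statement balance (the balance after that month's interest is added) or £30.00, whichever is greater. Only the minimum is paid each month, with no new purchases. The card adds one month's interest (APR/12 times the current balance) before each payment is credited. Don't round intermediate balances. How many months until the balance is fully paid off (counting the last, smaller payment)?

82 months

Monthly rate r = 27.8%/12 = 2.31667% = 0.0231667.
While 3% of the post-interest balance exceeds £30.00, each month B ← (B·(1+r))·(1 − 0.03), i.e. B shrinks by the factor (1+r)·0.97 = 0.99247.
This holds for months 1–21. Entering month 22 the balance is £970.15; 3% of the post-interest balance is now below £30.00, so the flat £30.00 minimum applies from here.
From month 22 a fixed £30.00 at rate r clears £970.15 in 61 more payments. Total: 21 + 61 = 82 months.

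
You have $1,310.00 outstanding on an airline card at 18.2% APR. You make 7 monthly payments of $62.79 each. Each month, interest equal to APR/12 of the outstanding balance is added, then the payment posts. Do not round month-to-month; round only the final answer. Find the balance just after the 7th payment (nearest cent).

Monthly rate r = 18.2%/12 = 1.51667% = 0.0151667.
Each month: B ← B·(1+r) − $62.79.
Month 1: interest $19.87; balance after payment $1,267.08.
Month 2: interest $19.22; balance after payment $1,223.51.
Month 3: interest $18.56; balance after payment $1,179.27.
Month 4: interest $17.89; balance after payment $1,134.37.
Month 5: interest $17.20; balance after payment $1,088.78.
Month 6: interest $16.51; balance after payment $1,042.51.
Month 7: interest $15.81; balance after payment $995.53.

$995.53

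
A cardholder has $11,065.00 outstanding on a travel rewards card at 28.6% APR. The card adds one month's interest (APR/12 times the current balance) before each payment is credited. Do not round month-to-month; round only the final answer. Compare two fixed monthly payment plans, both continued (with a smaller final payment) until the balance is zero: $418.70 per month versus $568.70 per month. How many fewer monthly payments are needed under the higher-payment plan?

Monthly rate r = 28.6%/12 = 2.38333% = 0.0238333.
At $418.70/mo: n = ⌈−ln(1 − rB₀/P)/ln(1+r)⌉ = 43 payments (last $82.08); total interest = total paid − $11,065.00 = $6,602.48.
At $568.70/mo: 27 payments (last $259.90); total interest $3,981.10.
Payments saved = 43 − 27 = 16.

16 fewer payments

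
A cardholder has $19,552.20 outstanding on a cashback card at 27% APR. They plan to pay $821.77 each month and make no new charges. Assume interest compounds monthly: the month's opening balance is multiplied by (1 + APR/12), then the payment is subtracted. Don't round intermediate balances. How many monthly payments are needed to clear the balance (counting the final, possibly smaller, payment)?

35 payments

Monthly rate r = 27%/12 = 2.25% = 0.0225.
Recurrence: B ← B·(1+r) − $821.77.
Month 1: interest $439.92; balance after payment $19,170.35.
Month 2: interest $431.33; balance after payment $18,779.92.
Closed form: n = −ln(1 − rB₀/P)/ln(1+r) = −ln(0.46466)/ln(1.0225) ≈ 34.446, so the balance reaches zero during payment 35.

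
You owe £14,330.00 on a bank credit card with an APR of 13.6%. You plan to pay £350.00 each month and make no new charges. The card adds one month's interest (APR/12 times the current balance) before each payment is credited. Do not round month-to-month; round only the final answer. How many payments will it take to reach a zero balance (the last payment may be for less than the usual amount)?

56 payments

Monthly rate r = 13.6%/12 = 1.13333% = 0.0113333.
Recurrence: B ← B·(1+r) − £350.00.
Month 1: interest £162.41; balance after payment £14,142.41.
Month 2: interest £160.28; balance after payment £13,952.69.
Closed form: n = −ln(1 − rB₀/P)/ln(1+r) = −ln(0.53598)/ln(1.01133) ≈ 55.340, so the balance reaches zero during payment 56.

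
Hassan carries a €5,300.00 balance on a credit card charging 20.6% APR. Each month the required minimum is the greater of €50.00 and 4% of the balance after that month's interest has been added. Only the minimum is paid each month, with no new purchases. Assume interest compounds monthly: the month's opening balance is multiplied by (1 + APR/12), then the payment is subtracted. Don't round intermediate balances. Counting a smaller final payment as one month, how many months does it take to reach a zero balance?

94 months

Monthly rate r = 20.6%/12 = 1.71667% = 0.0171667.
While 4% of the post-interest balance exceeds €50.00, each month B ← (B·(1+r))·(1 − 0.04), i.e. B shrinks by the factor (1+r)·0.96 = 0.97648.
This holds for months 1–62. Entering month 63 the balance is €1,211.72; 4% of the post-interest balance is now below €50.00, so the flat €50.00 minimum applies from here.
From month 63 a fixed €50.00 at rate r clears €1,211.72 in 32 more payments. Total: 62 + 32 = 94 months.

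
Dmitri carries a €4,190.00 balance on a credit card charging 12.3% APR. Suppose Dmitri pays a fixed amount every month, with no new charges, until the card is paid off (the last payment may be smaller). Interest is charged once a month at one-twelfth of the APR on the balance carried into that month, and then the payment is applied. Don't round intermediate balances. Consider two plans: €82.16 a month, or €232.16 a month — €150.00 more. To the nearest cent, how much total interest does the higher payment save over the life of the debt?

Monthly rate r = 12.3%/12 = 1.025% = 0.01025.
At €82.16/mo: n = ⌈−ln(1 − rB₀/P)/ln(1+r)⌉ = 73 payments (last €43.85); total interest = total paid − €4,190.00 = €1,769.37.
At €232.16/mo: 21 payments (last €13.72); total interest €466.92.
Interest saved = €1,769.37 − €466.92 = €1,302.45.

€1,302.45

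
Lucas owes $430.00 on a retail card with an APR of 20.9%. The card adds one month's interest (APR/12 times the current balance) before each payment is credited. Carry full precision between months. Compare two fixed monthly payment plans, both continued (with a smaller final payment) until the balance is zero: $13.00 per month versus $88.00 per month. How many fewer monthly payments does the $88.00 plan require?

Monthly rate r = 20.9%/12 = 1.74167% = 0.0174167.
At $13.00/mo: n = ⌈−ln(1 − rB₀/P)/ln(1+r)⌉ = 50 payments (last $9.18); total interest = total paid − $430.00 = $216.18.
At $88.00/mo: 6 payments (last $13.41); total interest $23.41.
Payments saved = 50 − 6 = 44.

44 fewer payments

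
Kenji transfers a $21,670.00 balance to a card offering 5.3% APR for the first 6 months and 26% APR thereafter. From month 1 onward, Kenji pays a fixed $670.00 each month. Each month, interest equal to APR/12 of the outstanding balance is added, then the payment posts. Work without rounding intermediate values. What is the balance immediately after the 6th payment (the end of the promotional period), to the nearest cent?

Promo months 1–6 at r₀ = 5.3%/12 = 0.00441667; months 7+ at r₁ = 26%/12 = 0.0216667.
After month 6: iterate B ← B·(1+r₀) − $670.00 for 6 months → $18,185.98.

$18,185.98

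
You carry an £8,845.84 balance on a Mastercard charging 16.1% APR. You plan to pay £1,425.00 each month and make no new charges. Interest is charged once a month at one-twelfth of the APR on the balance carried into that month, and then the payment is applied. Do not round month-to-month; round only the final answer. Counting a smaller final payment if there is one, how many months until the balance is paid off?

7 months

Monthly rate r = 16.1%/12 = 1.34167% = 0.0134167.
Recurrence: B ← B·(1+r) − £1,425.00.
Month 1: interest £118.68; balance after payment £7,539.52.
Month 2: interest £101.16; balance after payment £6,215.68.
Closed form: n = −ln(1 − rB₀/P)/ln(1+r) = −ln(0.91671)/ln(1.01342) ≈ 6.525, so the balance reaches zero during payment 7.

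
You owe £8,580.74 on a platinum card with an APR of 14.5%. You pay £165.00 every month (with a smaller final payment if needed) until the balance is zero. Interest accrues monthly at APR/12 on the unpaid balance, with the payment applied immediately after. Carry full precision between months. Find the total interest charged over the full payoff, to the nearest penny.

£5,018.31

Monthly rate r = 14.5%/12 = 1.20833% = 0.0120833.
Payoff takes n = ⌈−ln(1 − rB₀/P)/ln(1+r)⌉ = ⌈82.417⌉ = 83 payments; the last is £69.05.
Total paid = 82·£165.00 + £69.05 = £13,599.05.
Total interest = total paid − principal = £13,599.05 − £8,580.74 = £5,018.31.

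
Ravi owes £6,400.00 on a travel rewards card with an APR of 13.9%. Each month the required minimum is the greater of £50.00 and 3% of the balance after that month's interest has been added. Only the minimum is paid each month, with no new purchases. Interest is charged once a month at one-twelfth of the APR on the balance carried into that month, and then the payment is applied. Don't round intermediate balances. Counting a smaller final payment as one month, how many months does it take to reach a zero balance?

Monthly rate r = 13.9%/12 = 1.15833% = 0.0115833.
While 3% of the post-interest balance exceeds £50.00, each month B ← (B·(1+r))·(1 − 0.03), i.e. B shrinks by the factor (1+r)·0.97 = 0.98124.
This holds for months 1–72. Entering month 73 the balance is £1,636.31; 3% of the post-interest balance is now below £50.00, so the flat £50.00 minimum applies from here.
From month 73 a fixed £50.00 at rate r clears £1,636.31 in 42 more payments. Total: 72 + 42 = 114 months.

114 months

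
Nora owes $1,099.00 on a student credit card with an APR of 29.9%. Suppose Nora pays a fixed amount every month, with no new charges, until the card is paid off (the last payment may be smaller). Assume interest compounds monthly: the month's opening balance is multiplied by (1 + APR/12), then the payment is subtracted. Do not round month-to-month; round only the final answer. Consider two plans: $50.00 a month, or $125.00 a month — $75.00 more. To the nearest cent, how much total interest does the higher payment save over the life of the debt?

$355.92

Monthly rate r = 29.9%/12 = 2.49167% = 0.0249167.
At $50.00/mo: n = ⌈−ln(1 − rB₀/P)/ln(1+r)⌉ = 33 payments (last $11.85); total interest = total paid − $1,099.00 = $512.85.
At $125.00/mo: 11 payments (last $5.93); total interest $156.93.
Interest saved = $512.85 − $156.93 = $355.92.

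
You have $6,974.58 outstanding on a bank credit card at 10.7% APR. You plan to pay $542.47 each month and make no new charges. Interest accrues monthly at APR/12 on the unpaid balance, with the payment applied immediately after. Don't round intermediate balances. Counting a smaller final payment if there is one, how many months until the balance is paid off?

14 months

Monthly rate r = 10.7%/12 = 0.891667% = 0.00891667.
Recurrence: B ← B·(1+r) − $542.47.
Month 1: interest $62.19; balance after payment $6,494.30.
Month 2: interest $57.91; balance after payment $6,009.74.
Closed form: n = −ln(1 − rB₀/P)/ln(1+r) = −ln(0.88536)/ln(1.00892) ≈ 13.717, so the balance reaches zero during payment 14.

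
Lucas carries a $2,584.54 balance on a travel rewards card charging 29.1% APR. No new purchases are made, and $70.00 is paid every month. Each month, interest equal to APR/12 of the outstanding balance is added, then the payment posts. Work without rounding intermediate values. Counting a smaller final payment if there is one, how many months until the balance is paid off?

95 payments

Monthly rate r = 29.1%/12 = 2.425% = 0.02425.
Recurrence: B ← B·(1+r) − $70.00.
Month 1: interest $62.68; balance after payment $2,577.22.
Month 2: interest $62.50; balance after payment $2,569.71.
Closed form: n = −ln(1 − rB₀/P)/ln(1+r) = −ln(0.10464)/ln(1.02425) ≈ 94.205, so the balance reaches zero during payment 95.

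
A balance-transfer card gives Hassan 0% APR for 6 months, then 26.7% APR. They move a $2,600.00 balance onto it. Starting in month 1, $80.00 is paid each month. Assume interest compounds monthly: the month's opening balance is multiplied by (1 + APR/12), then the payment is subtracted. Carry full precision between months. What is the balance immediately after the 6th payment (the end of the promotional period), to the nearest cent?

Promo months 1–6 at r₀ = 0%/12 = 0; months 7+ at r₁ = 26.7%/12 = 0.02225.
After month 6 (no interest yet): B = $2,600.00 − 6·$80.00 = $2,120.00.

$2,120.00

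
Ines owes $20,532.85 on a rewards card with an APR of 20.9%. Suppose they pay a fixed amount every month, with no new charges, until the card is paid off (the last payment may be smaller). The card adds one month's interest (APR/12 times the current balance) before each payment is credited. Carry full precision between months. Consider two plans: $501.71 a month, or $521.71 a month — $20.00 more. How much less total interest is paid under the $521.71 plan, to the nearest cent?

Monthly rate r = 20.9%/12 = 1.74167% = 0.0174167.
At $501.71/mo: n = ⌈−ln(1 − rB₀/P)/ln(1+r)⌉ = 73 payments (last $126.81); total interest = total paid − $20,532.85 = $15,717.08.
At $521.71/mo: 67 payments (last $515.35); total interest $14,415.36.
Interest saved = $15,717.08 − $14,415.36 = $1,301.72.

$1,301.72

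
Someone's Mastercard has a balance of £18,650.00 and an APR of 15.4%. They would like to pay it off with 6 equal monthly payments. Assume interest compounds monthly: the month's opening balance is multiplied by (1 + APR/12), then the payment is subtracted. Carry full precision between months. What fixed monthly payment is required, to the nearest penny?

Monthly rate r = 15.4%/12 = 1.28333% = 0.0128333.
Level-payment amortization: P = B₀·r / (1 − (1+r)^(−n)) = 18650.00·0.0128333 / (1 − 1.01283^(−6)).
Denominator 1 − (1+r)^(−6) = 0.0736564451.
P = 239.342 / 0.0736564451 ≈ 3249.43.

£3,249.43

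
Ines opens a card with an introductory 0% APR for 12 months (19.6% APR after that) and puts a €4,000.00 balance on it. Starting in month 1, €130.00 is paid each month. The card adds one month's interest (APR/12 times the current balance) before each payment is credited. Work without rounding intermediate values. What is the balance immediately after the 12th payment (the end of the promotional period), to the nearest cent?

€2,440.00

Promo months 1–12 at r₀ = 0%/12 = 0; months 13+ at r₁ = 19.6%/12 = 0.0163333.
After month 12 (no interest yet): B = €4,000.00 − 12·€130.00 = €2,440.00.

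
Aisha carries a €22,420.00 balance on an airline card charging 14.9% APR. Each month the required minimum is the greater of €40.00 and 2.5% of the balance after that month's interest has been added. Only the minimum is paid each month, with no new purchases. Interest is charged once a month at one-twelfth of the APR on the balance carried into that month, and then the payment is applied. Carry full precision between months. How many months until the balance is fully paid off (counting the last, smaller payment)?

Monthly rate r = 14.9%/12 = 1.24167% = 0.0124167.
While 2.5% of the post-interest balance exceeds €40.00, each month B ← (B·(1+r))·(1 − 0.025), i.e. B shrinks by the factor (1+r)·0.975 = 0.98711.
This holds for months 1–205. Entering month 206 the balance is €1,567.60; 2.5% of the post-interest balance is now below €40.00, so the flat €40.00 minimum applies from here.
From month 206 a fixed €40.00 at rate r clears €1,567.60 in 55 more payments. Total: 205 + 55 = 260 months.

260 months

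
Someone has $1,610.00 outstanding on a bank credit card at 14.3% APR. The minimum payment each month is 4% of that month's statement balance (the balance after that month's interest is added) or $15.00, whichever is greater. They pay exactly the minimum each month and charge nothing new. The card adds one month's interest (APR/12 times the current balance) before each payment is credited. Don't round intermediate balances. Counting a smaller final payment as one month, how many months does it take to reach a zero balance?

81 months

Monthly rate r = 14.3%/12 = 1.19167% = 0.0119167.
While 4% of the post-interest balance exceeds $15.00, each month B ← (B·(1+r))·(1 − 0.04), i.e. B shrinks by the factor (1+r)·0.96 = 0.97144.
This holds for months 1–51. Entering month 52 the balance is $367.32; 4% of the post-interest balance is now below $15.00, so the flat $15.00 minimum applies from here.
From month 52 a fixed $15.00 at rate r clears $367.32 in 30 more payments. Total: 51 + 30 = 81 months.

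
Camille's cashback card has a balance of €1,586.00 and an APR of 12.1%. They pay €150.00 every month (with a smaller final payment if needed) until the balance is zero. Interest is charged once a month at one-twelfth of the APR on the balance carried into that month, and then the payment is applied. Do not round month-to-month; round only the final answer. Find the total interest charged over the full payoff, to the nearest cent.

Monthly rate r = 12.1%/12 = 1.00833% = 0.0100833.
Payoff takes n = ⌈−ln(1 − rB₀/P)/ln(1+r)⌉ = ⌈11.237⌉ = 12 payments; the last is €35.66.
Total paid = 11·€150.00 + €35.66 = €1,685.66.
Total interest = total paid − principal = €1,685.66 − €1,586.00 = €99.66.

€99.66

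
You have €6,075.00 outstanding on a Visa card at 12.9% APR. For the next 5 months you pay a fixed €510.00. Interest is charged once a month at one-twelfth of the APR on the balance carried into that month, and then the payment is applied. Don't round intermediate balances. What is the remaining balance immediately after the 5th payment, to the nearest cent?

Monthly rate r = 12.9%/12 = 1.075% = 0.01075.
Each month: B ← B·(1+r) − €510.00.
Month 1: interest €65.31; balance after payment €5,630.31.
Month 2: interest €60.53; balance after payment €5,180.83.
Month 3: interest €55.69; balance after payment €4,726.53.
Month 4: interest €50.81; balance after payment €4,267.34.
Month 5: interest €45.87; balance after payment €3,803.21.

€3,803.21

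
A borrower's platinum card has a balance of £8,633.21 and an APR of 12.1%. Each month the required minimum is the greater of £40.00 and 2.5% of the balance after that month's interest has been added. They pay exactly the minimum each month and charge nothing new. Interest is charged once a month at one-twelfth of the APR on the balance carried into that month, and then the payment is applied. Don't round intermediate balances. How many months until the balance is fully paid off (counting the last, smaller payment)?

162 months

Monthly rate r = 12.1%/12 = 1.00833% = 0.0100833.
While 2.5% of the post-interest balance exceeds £40.00, each month B ← (B·(1+r))·(1 − 0.025), i.e. B shrinks by the factor (1+r)·0.975 = 0.98483.
This holds for months 1–111. Entering month 112 the balance is £1,582.47; 2.5% of the post-interest balance is now below £40.00, so the flat £40.00 minimum applies from here.
From month 112 a fixed £40.00 at rate r clears £1,582.47 in 51 more payments. Total: 111 + 51 = 162 months.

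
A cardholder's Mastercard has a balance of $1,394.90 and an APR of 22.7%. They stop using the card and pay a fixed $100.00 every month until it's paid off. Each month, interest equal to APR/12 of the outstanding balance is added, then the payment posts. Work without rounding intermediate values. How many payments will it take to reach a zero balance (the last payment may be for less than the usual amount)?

17 payments

Monthly rate r = 22.7%/12 = 1.89167% = 0.0189167.
Recurrence: B ← B·(1+r) − $100.00.
Month 1: interest $26.39; balance after payment $1,321.29.
Month 2: interest $24.99; balance after payment $1,246.28.
Closed form: n = −ln(1 − rB₀/P)/ln(1+r) = −ln(0.73613)/ln(1.01892) ≈ 16.347, so the balance reaches zero during payment 17.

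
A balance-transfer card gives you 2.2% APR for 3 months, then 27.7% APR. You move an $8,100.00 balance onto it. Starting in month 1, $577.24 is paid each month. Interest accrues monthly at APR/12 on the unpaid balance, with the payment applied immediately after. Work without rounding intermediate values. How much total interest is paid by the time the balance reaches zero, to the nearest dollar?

$1,123

Promo months 1–3 at r₀ = 2.2%/12 = 0.00183333; months 4+ at r₁ = 27.7%/12 = 0.0230833.
After month 3: iterate B ← B·(1+r₀) − $577.24 for 3 months → $6,409.73.
Then at r₁ with $577.24/mo: n₂ = −ln(1 − r₁·B/P)/ln(1+r₁) ≈ 12.98 → 13 more payments.
Total paid = 15·$577.24 + $564.03 = $9,222.63; interest = $9,222.63 − $8,100.00 = $1,122.63.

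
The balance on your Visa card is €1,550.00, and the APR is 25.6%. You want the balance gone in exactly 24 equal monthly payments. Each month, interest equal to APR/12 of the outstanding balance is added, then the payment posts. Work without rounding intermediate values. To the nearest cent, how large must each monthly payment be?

Monthly rate r = 25.6%/12 = 2.13333% = 0.0213333.
Level-payment amortization: P = B₀·r / (1 − (1+r)^(−n)) = 1550.00·0.0213333 / (1 − 1.02133^(−24)).
Denominator 1 − (1+r)^(−24) = 0.39746837.
P = 33.0667 / 0.39746837 ≈ 83.19.

€83.19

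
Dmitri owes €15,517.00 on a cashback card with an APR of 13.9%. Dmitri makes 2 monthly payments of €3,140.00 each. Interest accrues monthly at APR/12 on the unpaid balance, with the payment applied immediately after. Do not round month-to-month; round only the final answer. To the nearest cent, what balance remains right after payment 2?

Monthly rate r = 13.9%/12 = 1.15833% = 0.0115833.
Each month: B ← B·(1+r) − €3,140.00.
Month 1: interest €179.74; balance after payment €12,556.74.
Month 2: interest €145.45; balance after payment €9,562.19.

€9,562.19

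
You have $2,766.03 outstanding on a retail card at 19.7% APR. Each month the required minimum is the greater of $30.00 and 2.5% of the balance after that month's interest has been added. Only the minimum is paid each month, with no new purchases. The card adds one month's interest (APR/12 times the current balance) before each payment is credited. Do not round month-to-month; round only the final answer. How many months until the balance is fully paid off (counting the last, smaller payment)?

159 months

Monthly rate r = 19.7%/12 = 1.64167% = 0.0164167.
While 2.5% of the post-interest balance exceeds $30.00, each month B ← (B·(1+r))·(1 − 0.025), i.e. B shrinks by the factor (1+r)·0.975 = 0.99101.
This holds for months 1–95. Entering month 96 the balance is $1,172.50; 2.5% of the post-interest balance is now below $30.00, so the flat $30.00 minimum applies from here.
From month 96 a fixed $30.00 at rate r clears $1,172.50 in 64 more payments. Total: 95 + 64 = 159 months.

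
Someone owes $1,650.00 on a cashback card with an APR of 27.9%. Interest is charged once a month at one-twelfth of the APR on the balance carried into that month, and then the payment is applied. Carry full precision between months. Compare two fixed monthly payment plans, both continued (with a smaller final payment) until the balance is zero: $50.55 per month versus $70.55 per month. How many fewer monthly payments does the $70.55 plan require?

27 fewer payments

Monthly rate r = 27.9%/12 = 2.325% = 0.02325.
At $50.55/mo: n = ⌈−ln(1 − rB₀/P)/ln(1+r)⌉ = 62 payments (last $45.23); total interest = total paid − $1,650.00 = $1,478.78.
At $70.55/mo: 35 payments (last $10.21); total interest $758.91.
Payments saved = 62 − 35 = 27.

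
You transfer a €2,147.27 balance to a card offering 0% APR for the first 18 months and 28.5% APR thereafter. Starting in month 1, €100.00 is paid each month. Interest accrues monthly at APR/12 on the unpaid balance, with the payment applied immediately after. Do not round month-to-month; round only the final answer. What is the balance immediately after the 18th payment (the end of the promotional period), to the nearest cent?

Promo months 1–18 at r₀ = 0%/12 = 0; months 19+ at r₁ = 28.5%/12 = 0.02375.
After month 18 (no interest yet): B = €2,147.27 − 18·€100.00 = €347.27.

€347.27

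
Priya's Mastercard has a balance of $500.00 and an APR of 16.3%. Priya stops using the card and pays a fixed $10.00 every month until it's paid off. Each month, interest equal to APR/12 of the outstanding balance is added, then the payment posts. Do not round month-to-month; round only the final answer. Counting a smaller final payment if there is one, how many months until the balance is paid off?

Monthly rate r = 16.3%/12 = 1.35833% = 0.0135833.
Recurrence: B ← B·(1+r) − $10.00.
Month 1: interest $6.79; balance after payment $496.79.
Month 2: interest $6.75; balance after payment $493.54.
Closed form: n = −ln(1 − rB₀/P)/ln(1+r) = −ln(0.32083)/ln(1.01358) ≈ 84.260, so the balance reaches zero during payment 85.

85 payments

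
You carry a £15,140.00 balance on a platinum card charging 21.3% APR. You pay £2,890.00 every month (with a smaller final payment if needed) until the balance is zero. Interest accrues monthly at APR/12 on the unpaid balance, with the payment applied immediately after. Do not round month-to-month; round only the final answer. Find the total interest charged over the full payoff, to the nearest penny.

Monthly rate r = 21.3%/12 = 1.775% = 0.01775.
Payoff takes n = ⌈−ln(1 − rB₀/P)/ln(1+r)⌉ = ⌈5.547⌉ = 6 payments; the last is £1,587.76.
Total paid = 5·£2,890.00 + £1,587.76 = £16,037.76.
Total interest = total paid − principal = £16,037.76 − £15,140.00 = £897.76.

£897.76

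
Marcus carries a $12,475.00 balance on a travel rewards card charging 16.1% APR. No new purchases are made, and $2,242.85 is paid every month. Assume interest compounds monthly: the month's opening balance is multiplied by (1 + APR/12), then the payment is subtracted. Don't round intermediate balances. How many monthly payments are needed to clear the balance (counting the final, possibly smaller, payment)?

6 payments

Monthly rate r = 16.1%/12 = 1.34167% = 0.0134167.
Recurrence: B ← B·(1+r) − $2,242.85.
Month 1: interest $167.37; balance after payment $10,399.52.
Month 2: interest $139.53; balance after payment $8,296.20.
Month 3: interest $111.31; balance after payment $6,164.66.
Month 4: interest $82.71; balance after payment $4,004.52.
Month 5: interest $53.73; balance after payment $1,815.39.
Month 6: interest $24.36; balance after payment $0.00.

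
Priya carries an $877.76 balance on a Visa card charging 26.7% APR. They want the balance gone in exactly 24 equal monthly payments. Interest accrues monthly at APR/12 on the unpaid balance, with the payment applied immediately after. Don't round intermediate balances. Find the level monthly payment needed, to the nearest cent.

Monthly rate r = 26.7%/12 = 2.225% = 0.02225.
Level-payment amortization: P = B₀·r / (1 − (1+r)^(−n)) = 877.76·0.02225 / (1 − 1.02225^(−24)).
Denominator 1 − (1+r)^(−24) = 0.410302701.
P = 19.5302 / 0.410302701 ≈ 47.60.

$47.60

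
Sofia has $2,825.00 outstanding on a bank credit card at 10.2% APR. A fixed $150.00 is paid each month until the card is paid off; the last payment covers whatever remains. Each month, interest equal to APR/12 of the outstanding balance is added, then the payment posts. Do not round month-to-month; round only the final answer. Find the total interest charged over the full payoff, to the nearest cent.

$266.79

Monthly rate r = 10.2%/12 = 0.85% = 0.0085.
Payoff takes n = ⌈−ln(1 − rB₀/P)/ln(1+r)⌉ = ⌈20.611⌉ = 21 payments; the last is $91.79.
Total paid = 20·$150.00 + $91.79 = $3,091.79.
Total interest = total paid − principal = $3,091.79 − $2,825.00 = $266.79.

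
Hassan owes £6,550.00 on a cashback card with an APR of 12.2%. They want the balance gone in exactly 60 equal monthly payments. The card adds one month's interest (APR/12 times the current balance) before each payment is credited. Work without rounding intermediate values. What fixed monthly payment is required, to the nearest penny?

Monthly rate r = 12.2%/12 = 1.01667% = 0.0101667.
Level-payment amortization: P = B₀·r / (1 − (1+r)^(−n)) = 6550.00·0.0101667 / (1 − 1.01017^(−60)).
Denominator 1 − (1+r)^(−60) = 0.454973044.
P = 66.5917 / 0.454973044 ≈ 146.36.

£146.36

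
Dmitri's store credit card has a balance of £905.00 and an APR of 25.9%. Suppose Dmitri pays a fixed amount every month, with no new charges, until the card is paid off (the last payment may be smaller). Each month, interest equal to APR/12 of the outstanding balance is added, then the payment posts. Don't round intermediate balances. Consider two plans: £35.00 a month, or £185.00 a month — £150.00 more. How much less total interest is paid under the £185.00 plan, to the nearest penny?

Monthly rate r = 25.9%/12 = 2.15833% = 0.0215833.
At £35.00/mo: n = ⌈−ln(1 − rB₀/P)/ln(1+r)⌉ = 39 payments (last £8.58); total interest = total paid − £905.00 = £433.58.
At £185.00/mo: 6 payments (last £42.06); total interest £62.06.
Interest saved = £433.58 − £62.06 = £371.52.

£371.52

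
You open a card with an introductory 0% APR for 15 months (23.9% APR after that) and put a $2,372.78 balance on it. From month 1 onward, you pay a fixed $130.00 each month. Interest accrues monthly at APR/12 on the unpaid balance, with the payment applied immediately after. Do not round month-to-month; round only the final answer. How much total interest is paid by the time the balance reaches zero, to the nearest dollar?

Promo months 1–15 at r₀ = 0%/12 = 0; months 16+ at r₁ = 23.9%/12 = 0.0199167.
After month 15 (no interest yet): B = $2,372.78 − 15·$130.00 = $422.78.
Then at r₁ with $130.00/mo: n₂ = −ln(1 − r₁·B/P)/ln(1+r₁) ≈ 3.40 → 4 more payments.
Total paid = 18·$130.00 + $51.74 = $2,391.74; interest = $2,391.74 − $2,372.78 = $18.96.

$19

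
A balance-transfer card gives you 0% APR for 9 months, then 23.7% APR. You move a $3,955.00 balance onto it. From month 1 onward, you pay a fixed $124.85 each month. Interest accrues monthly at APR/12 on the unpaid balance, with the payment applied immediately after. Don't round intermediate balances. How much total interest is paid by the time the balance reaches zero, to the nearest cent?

Promo months 1–9 at r₀ = 0%/12 = 0; months 10+ at r₁ = 23.7%/12 = 0.01975.
After month 9 (no interest yet): B = $3,955.00 − 9·$124.85 = $2,831.35.
Then at r₁ with $124.85/mo: n₂ = −ln(1 − r₁·B/P)/ln(1+r₁) ≈ 30.37 → 31 more payments.
Total paid = 39·$124.85 + $46.79 = $4,915.94; interest = $4,915.94 − $3,955.00 = $960.94.

$960.94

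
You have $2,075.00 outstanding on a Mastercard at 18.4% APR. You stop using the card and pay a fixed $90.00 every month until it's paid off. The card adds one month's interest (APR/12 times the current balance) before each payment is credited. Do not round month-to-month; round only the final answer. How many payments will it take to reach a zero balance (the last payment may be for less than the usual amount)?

29 months

Monthly rate r = 18.4%/12 = 1.53333% = 0.0153333.
Recurrence: B ← B·(1+r) − $90.00.
Month 1: interest $31.82; balance after payment $2,016.82.
Month 2: interest $30.92; balance after payment $1,957.74.
Closed form: n = −ln(1 − rB₀/P)/ln(1+r) = −ln(0.64648)/ln(1.01533) ≈ 28.666, so the balance reaches zero during payment 29.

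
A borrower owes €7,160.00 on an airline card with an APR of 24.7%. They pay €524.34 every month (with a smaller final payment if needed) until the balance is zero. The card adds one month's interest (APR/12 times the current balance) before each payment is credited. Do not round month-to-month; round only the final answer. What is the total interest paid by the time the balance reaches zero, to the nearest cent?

€1,333.29

Monthly rate r = 24.7%/12 = 2.05833% = 0.0205833.
Payoff takes n = ⌈−ln(1 − rB₀/P)/ln(1+r)⌉ = ⌈16.196⌉ = 17 payments; the last is €103.85.
Total paid = 16·€524.34 + €103.85 = €8,493.29.
Total interest = total paid − principal = €8,493.29 − €7,160.00 = €1,333.29.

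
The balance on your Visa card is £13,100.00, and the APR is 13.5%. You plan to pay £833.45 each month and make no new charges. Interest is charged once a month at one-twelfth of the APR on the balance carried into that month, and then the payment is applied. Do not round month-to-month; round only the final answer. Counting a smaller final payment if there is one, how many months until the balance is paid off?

18 months

Monthly rate r = 13.5%/12 = 1.125% = 0.01125.
Recurrence: B ← B·(1+r) − £833.45.
Month 1: interest £147.38; balance after payment £12,413.92.
Month 2: interest £139.66; balance after payment £11,720.13.
Closed form: n = −ln(1 − rB₀/P)/ln(1+r) = −ln(0.82317)/ln(1.01125) ≈ 17.394, so the balance reaches zero during payment 18.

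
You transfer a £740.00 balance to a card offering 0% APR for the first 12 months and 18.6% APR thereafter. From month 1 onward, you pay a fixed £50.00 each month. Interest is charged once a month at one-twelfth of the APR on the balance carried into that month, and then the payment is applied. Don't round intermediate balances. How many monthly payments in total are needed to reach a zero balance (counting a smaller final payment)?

15 months

Promo months 1–12 at r₀ = 0%/12 = 0; months 13+ at r₁ = 18.6%/12 = 0.0155.
After month 12 (no interest yet): B = £740.00 − 12·£50.00 = £140.00.
Then at r₁ with £50.00/mo: n₂ = −ln(1 − r₁·B/P)/ln(1+r₁) ≈ 2.88 → 3 more payments.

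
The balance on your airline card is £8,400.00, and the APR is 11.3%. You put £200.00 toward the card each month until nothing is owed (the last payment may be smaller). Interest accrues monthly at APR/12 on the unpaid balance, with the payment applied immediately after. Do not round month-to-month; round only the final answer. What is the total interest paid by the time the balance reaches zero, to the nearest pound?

£2,341

Monthly rate r = 11.3%/12 = 0.941667% = 0.00941667.
Payoff takes n = ⌈−ln(1 − rB₀/P)/ln(1+r)⌉ = ⌈53.705⌉ = 54 payments; the last is £141.15.
Total paid = 53·£200.00 + £141.15 = £10,741.15.
Total interest = total paid − principal = £10,741.15 − £8,400.00 = £2,341.15.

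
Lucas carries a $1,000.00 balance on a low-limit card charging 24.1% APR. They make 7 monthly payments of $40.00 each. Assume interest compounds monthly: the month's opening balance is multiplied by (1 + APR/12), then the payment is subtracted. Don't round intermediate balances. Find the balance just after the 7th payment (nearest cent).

Monthly rate r = 24.1%/12 = 2.00833% = 0.0200833.
Each month: B ← B·(1+r) − $40.00.
Month 1: interest $20.08; balance after payment $980.08.
Month 2: interest $19.68; balance after payment $959.77.
Month 3: interest $19.28; balance after payment $939.04.
Month 4: interest $18.86; balance after payment $917.90.
Month 5: interest $18.43; balance after payment $896.34.
Month 6: interest $18.00; balance after payment $874.34.
Month 7: interest $17.56; balance after payment $851.90.

$851.90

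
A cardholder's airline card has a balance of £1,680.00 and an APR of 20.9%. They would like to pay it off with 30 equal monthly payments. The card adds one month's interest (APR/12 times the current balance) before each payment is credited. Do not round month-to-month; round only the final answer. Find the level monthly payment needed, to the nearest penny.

£72.37

Monthly rate r = 20.9%/12 = 1.74167% = 0.0174167.
Level-payment amortization: P = B₀·r / (1 − (1+r)^(−n)) = 1680.00·0.0174167 / (1 − 1.01742^(−30)).
Denominator 1 − (1+r)^(−30) = 0.40429044.
P = 29.26 / 0.40429044 ≈ 72.37.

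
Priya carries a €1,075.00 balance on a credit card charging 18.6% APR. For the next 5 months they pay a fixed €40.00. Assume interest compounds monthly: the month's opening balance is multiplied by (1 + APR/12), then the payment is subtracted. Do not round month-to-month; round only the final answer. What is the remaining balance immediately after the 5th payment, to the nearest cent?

€954.64

Monthly rate r = 18.6%/12 = 1.55% = 0.0155.
Each month: B ← B·(1+r) − €40.00.
Month 1: interest €16.66; balance after payment €1,051.66.
Month 2: interest €16.30; balance after payment €1,027.96.
Month 3: interest €15.93; balance after payment €1,003.90.
Month 4: interest €15.56; balance after payment €979.46.
Month 5: interest €15.18; balance after payment €954.64.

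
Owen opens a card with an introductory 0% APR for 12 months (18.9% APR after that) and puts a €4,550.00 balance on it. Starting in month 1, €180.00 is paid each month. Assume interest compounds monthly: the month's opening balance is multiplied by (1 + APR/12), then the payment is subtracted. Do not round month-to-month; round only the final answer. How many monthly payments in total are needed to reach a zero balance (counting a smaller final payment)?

28 payments

Promo months 1–12 at r₀ = 0%/12 = 0; months 13+ at r₁ = 18.9%/12 = 0.01575.
After month 12 (no interest yet): B = €4,550.00 − 12·€180.00 = €2,390.00.
Then at r₁ with €180.00/mo: n₂ = −ln(1 − r₁·B/P)/ln(1+r₁) ≈ 15.01 → 16 more payments.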